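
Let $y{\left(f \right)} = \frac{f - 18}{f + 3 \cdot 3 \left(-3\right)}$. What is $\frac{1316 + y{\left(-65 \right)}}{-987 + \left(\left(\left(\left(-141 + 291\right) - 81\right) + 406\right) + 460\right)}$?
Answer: $- \frac{121155}{4784} \approx -25.325$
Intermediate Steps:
$y{\left(f \right)} = \frac{-18 + f}{-27 + f}$ ($y{\left(f \right)} = \frac{-18 + f}{f + 9 \left(-3\right)} = \frac{-18 + f}{f - 27} = \frac{-18 + f}{-27 + f}$)
$\frac{1316 + y{\left(-65 \right)}}{-987 + \left(\left(\left(\left(-141 + 291\right) - 81\right) + 406\right) + 460\right)} = \frac{1316 + \frac{-18 - 65}{-27 - 65}}{-987 + \left(\left(\left(\left(-141 + 291\right) - 81\right) + 406\right) + 460\right)} = \frac{1316 + \frac{1}{-92} \left(-83\right)}{-987 + \left(\left(\left(150 - 81\right) + 406\right) + 460\right)} = \frac{1316 - - \frac{83}{92}}{-987 + \left(\left(69 + 406\right) + 460\right)} = \frac{1316 + \frac{83}{92}}{-987 + \left(475 + 460\right)} = \frac{121155}{92 \left(-987 + 935\right)} = \frac{121155}{92 \left(-52\right)} = \frac{121155}{92} \left(- \frac{1}{52}\right) = - \frac{121155}{4784}$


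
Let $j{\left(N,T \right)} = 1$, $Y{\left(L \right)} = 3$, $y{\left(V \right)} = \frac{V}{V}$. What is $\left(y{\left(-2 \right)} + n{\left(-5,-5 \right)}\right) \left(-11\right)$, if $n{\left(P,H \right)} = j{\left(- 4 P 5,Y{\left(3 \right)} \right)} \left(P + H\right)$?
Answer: $99$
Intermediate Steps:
$y{\left(V \right)} = 1$
$n{\left(P,H \right)} = H + P$ ($n{\left(P,H \right)} = 1 \left(P + H\right) = 1 \left(H + P\right) = H + P$)
$\left(y{\left(-2 \right)} + n{\left(-5,-5 \right)}\right) \left(-11\right) = \left(1 - 10\right) \left(-11\right) = \left(-9\right) \left(-11\right) = 99$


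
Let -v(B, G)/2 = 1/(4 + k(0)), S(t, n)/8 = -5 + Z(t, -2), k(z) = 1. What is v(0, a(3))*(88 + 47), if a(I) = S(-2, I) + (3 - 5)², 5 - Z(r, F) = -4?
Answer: -54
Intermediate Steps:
Z(r, F) = 9 (Z(r, F) = 5 - 1*(-4) = 5 + 4 = 9)
S(t, n) = 32 (S(t, n) = 8*(-5 + 9) = 8*4 = 32)
a(I) = 36 (a(I) = 32 + (3 - 5)² = 32 + (-2)² = 32 + 4 = 36)
v(B, G) = -⅖ (v(B, G) = -2/(4 + 1) = -2/5 = -2*⅕ = -⅖)
v(0, a(3))*(88 + 47) = -2*(88 + 47)/5 = -⅖*135 = -54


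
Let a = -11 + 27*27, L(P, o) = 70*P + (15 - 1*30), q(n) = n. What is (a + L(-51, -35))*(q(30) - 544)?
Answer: 1473638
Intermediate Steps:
L(P, o) = -15 + 70*P (L(P, o) = 70*P + (15 - 30) = 70*P - 15 = -15 + 70*P)
a = 718 (a = -11 + 729 = 718)
(a + L(-51, -35))*(q(30) - 544) = (718 + (-15 + 70*(-51)))*(30 - 544) = (718 + (-15 - 3570))*(-514) = (718 - 3585)*(-514) = -2867*(-514) = 1473638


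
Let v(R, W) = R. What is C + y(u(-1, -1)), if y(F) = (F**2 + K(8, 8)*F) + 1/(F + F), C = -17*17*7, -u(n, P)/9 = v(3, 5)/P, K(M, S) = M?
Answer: -58211/54 ≈ -1078.0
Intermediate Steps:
u(n, P) = -27/P
C = -2023 (C = -289*7 = -2023)
y(F) = F**2 + 1/(2*F) + 8*F (y(F) = (F**2 + 8*F) + 1/(F + F) = (F**2 + 8*F) + 1/(2*F) = F**2 + 1/(2*F) + 8*F)
C + y(u(-1, -1)) = -2023 + ((-27/(-1))**2 + 1/(2*((-27/(-1)))) + 8*(-27/(-1))) = -2023 + ((-27*(-1))**2 + 1/(2*((-27*(-1)))) + 8*(-27*(-1))) = -2023 + (27**2 + (1/2)/27 + 8*27) = -2023 + (729 + (1/2)*(1/27) + 216) = -2023 + (729 + 1/54 + 216) = -2023 + 51031/54 = -58211/54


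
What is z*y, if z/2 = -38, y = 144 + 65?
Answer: -15884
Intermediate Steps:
y = 209
z = -76 (z = 2*(-38) = -76)
z*y = -76*209 = -15884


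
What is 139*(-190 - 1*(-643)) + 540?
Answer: 63507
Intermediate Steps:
139*(-190 - 1*(-643)) + 540 = 139*(-190 + 643) + 540 = 139*453 + 540 = 62967 + 540 = 63507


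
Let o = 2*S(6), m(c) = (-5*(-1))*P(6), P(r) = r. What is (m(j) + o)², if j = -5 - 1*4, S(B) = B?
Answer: 1764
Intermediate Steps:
j = -9 (j = -5 - 4 = -9)
m(c) = 30 (m(c) = -5*(-1)*6 = 5*6 = 30)
o = 12 (o = 2*6 = 12)
(m(j) + o)² = (30 + 12)² = 42² = 1764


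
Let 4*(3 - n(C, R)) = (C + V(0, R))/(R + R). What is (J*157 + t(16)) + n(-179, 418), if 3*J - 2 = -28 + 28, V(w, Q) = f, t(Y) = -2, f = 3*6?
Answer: 1060531/10032 ≈ 105.71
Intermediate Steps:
f = 18
V(w, Q) = 18
n(C, R) = 3 - (18 + C)/(8*R) (n(C, R) = 3 - (C + 18)/(4*(R + R)) = 3 - (18 + C)/(4*(2*R)) = 3 - (18 + C)*1/(2*R)/4 = 3 - (18 + C)/(8*R))
J = ⅔ (J = ⅔ + (-28 + 28)/3 = ⅔ + (⅓)*0 = ⅔ + 0 = ⅔ ≈ 0.66667)
(J*157 + t(16)) + n(-179, 418) = ((⅔)*157 - 2) + (⅛)*(-18 - 1*(-179) + 24*418)/418 = (314/3 - 2) + (⅛)*(1/418)*(-18 + 179 + 10032) = 308/3 + (⅛)*(1/418)*10193 = 308/3 + 10193/3344 = 1060531/10032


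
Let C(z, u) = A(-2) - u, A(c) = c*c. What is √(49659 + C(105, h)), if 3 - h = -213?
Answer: √49447 ≈ 222.37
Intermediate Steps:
h = 216 (h = 3 - 1*(-213) = 3 + 213 = 216)
A(c) = c²
C(z, u) = 4 - u (C(z, u) = (-2)² - u = 4 - u)
√(49659 + C(105, h)) = √(49659 + (4 - 1*216)) = √(49659 + (4 - 216)) = √(49659 - 212) = √49447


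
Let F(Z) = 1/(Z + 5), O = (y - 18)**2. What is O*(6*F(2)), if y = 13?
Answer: 150/7 ≈ 21.429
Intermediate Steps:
O = 25 (O = (13 - 18)**2 = (-5)**2 = 25)
F(Z) = 1/(5 + Z)
O*(6*F(2)) = 25*(6/(5 + 2)) = 25*(6/7) = 150/7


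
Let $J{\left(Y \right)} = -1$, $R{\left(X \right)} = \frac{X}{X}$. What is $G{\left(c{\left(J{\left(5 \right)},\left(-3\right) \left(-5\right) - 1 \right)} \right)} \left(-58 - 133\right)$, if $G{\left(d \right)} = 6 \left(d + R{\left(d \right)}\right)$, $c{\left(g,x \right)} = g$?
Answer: $0$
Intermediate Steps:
$R{\left(X \right)} = 1$
$G{\left(d \right)} = 6 + 6 d$ ($G{\left(d \right)} = 6 \left(d + 1\right) = 6 \left(1 + d\right) = 6 + 6 d$)
$G{\left(c{\left(J{\left(5 \right)},\left(-3\right) \left(-5\right) - 1 \right)} \right)} \left(-58 - 133\right) = \left(6 + 6 \left(-1\right)\right) \left(-58 - 133\right) = \left(6 - 6\right) \left(-191\right) = 0 \left(-191\right) = 0$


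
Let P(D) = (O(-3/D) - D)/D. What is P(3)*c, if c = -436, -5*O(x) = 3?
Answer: 2616/5 ≈ 523.20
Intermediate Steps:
O(x) = -⅗ (O(x) = -⅕*3 = -⅗)
P(D) = (-⅗ - D)/D
P(3)*c = ((-⅗ - 1*3)/3)*(-436) = ((-⅗ - 3)/3)*(-436) = ((⅓)*(-18/5))*(-436) = -6/5*(-436) = 2616/5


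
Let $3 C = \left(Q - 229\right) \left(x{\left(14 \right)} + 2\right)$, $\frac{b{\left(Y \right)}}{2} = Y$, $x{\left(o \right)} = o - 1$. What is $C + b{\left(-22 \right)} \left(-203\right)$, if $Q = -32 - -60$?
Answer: $7927$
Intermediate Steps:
$Q = 28$ ($Q = -32 + 60 = 28$)
$x{\left(o \right)} = -1 + o$ ($x{\left(o \right)} = o - 1 = -1 + o$)
$b{\left(Y \right)} = 2 Y$
$C = -1005$ ($C = \frac{\left(28 - 229\right) \left(\left(-1 + 14\right) + 2\right)}{3} = \frac{\left(-201\right) \left(13 + 2\right)}{3} = \frac{\left(-201\right) 15}{3} = \frac{1}{3} \left(-3015\right) = -1005$)
$C + b{\left(-22 \right)} \left(-203\right) = -1005 + 2 \left(-22\right) \left(-203\right) = -1005 - -8932 = -1005 + 8932 = 7927$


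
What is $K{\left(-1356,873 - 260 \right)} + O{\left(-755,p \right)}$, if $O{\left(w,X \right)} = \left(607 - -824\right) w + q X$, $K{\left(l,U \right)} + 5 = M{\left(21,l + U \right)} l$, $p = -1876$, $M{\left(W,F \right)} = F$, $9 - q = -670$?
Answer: $-1346706$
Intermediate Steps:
$q = 679$ ($q = 9 - -670 = 9 + 670 = 679$)
$K{\left(l,U \right)} = -5 + l \left(U + l\right)$ ($K{\left(l,U \right)} = -5 + \left(l + U\right) l = -5 + \left(U + l\right) l = -5 + l \left(U + l\right)$)
$O{\left(w,X \right)} = 679 X + 1431 w$ ($O{\left(w,X \right)} = \left(607 - -824\right) w + 679 X = \left(607 + 824\right) w + 679 X = 1431 w + 679 X = 679 X + 1431 w$)
$K{\left(-1356,873 - 260 \right)} + O{\left(-755,p \right)} = \left(-5 - 1356 \left(\left(873 - 260\right) - 1356\right)\right) + \left(679 \left(-1876\right) + 1431 \left(-755\right)\right) = \left(-5 - 1356 \left(\left(873 - 260\right) - 1356\right)\right) - 2354209 = \left(-5 - 1356 \left(613 - 1356\right)\right) - 2354209 = \left(-5 - -1007508\right) - 2354209 = \left(-5 + 1007508\right) - 2354209 = 1007503 - 2354209 = -1346706$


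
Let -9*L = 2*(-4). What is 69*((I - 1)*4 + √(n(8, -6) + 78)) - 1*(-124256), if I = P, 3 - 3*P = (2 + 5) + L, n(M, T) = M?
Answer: 1111772/9 + 69*√86 ≈ 1.2417e+5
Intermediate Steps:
L = 8/9 (L = -2*(-4)/9 = -⅑*(-8) = 8/9 ≈ 0.88889)
P = -44/27 (P = 1 - ((2 + 5) + 8/9)/3 = 1 - (7 + 8/9)/3 = 1 - ⅓*71/9 = 1 - 71/27 = -44/27 ≈ -1.6296)
I = -44/27 ≈ -1.6296
69*((I - 1)*4 + √(n(8, -6) + 78)) - 1*(-124256) = 69*((-44/27 - 1)*4 + √(8 + 78)) - 1*(-124256) = 69*(-71/27*4 + √86) + 124256 = 69*(-284/27 + √86) + 124256 = (-6532/9 + 69*√86) + 124256 = 1111772/9 + 69*√86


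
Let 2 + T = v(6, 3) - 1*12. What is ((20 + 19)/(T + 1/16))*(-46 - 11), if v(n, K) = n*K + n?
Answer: -35568/161 ≈ -220.92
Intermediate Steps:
v(n, K) = n + K*n (v(n, K) = K*n + n = n + K*n)
T = 10 (T = -2 + (6*(1 + 3) - 1*12) = -2 + (6*4 - 12) = -2 + (24 - 12) = -2 + 12 = 10)
((20 + 19)/(T + 1/16))*(-46 - 11) = ((20 + 19)/(10 + 1/16))*(-46 - 11) = (39/(10 + 1/16))*(-57) = (39/(161/16))*(-57) = (39*(16/161))*(-57) = (624/161)*(-57) = -35568/161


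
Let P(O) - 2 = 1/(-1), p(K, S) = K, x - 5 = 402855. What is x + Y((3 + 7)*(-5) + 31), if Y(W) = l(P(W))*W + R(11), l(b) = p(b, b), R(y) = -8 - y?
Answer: 402822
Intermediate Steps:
x = 402860 (x = 5 + 402855 = 402860)
P(O) = 1 (P(O) = 2 + 1/(-1) = 2 - 1 = 1)
l(b) = b
Y(W) = -19 + W (Y(W) = 1*W + (-8 - 1*11) = W + (-8 - 11) = W - 19 = -19 + W)
x + Y((3 + 7)*(-5) + 31) = 402860 + (-19 + ((3 + 7)*(-5) + 31)) = 402860 + (-19 + (10*(-5) + 31)) = 402860 + (-19 + (-50 + 31)) = 402860 + (-19 - 19) = 402860 - 38 = 402822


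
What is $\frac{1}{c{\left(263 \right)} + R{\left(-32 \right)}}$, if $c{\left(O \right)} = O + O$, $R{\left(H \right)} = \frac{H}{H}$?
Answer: $\frac{1}{527} \approx 0.0018975$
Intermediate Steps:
$R{\left(H \right)} = 1$
$c{\left(O \right)} = 2 O$
$\frac{1}{c{\left(263 \right)} + R{\left(-32 \right)}} = \frac{1}{2 \cdot 263 + 1} = \frac{1}{526 + 1} = \frac{1}{527}$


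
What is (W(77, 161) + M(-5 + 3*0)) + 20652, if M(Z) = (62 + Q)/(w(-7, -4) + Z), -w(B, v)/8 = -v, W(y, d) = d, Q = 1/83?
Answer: 63911576/3071 ≈ 20811.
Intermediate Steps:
Q = 1/83 ≈ 0.012048
w(B, v) = 8*v (w(B, v) = -(-8)*v = 8*v)
M(Z) = 5147/(83*(-32 + Z)) (M(Z) = (62 + 1/83)/(8*(-4) + Z) = 5147/(83*(-32 + Z)))
(W(77, 161) + M(-5 + 3*0)) + 20652 = (161 + 5147/(83*(-32 + (-5 + 3*0)))) + 20652 = (161 + 5147/(83*(-32 + (-5 + 0)))) + 20652 = (161 + 5147/(83*(-32 - 5))) + 20652 = (161 + (5147/83)/(-37)) + 20652 = (161 + (5147/83)*(-1/37)) + 20652 = (161 - 5147/3071) + 20652 = 489284/3071 + 20652 = 63911576/3071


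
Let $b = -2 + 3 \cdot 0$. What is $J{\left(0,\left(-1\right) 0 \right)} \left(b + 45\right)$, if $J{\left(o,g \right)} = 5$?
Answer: $215$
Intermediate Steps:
$b = -2$ ($b = -2 + 0 = -2$)
$J{\left(0,\left(-1\right) 0 \right)} \left(b + 45\right) = 5 \left(-2 + 45\right) = 5 \cdot 43 = 215$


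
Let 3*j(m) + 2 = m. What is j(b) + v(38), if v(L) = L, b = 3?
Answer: 115/3 ≈ 38.333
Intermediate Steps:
j(m) = -2/3 + m/3
j(b) + v(38) = (-2/3 + (1/3)*3) + 38 = (-2/3 + 1) + 38 = 1/3 + 38 = 115/3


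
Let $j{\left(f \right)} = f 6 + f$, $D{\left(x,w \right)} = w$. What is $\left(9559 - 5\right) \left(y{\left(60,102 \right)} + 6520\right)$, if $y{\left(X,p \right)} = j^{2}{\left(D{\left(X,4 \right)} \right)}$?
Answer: $69782416$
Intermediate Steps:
$j{\left(f \right)} = 7 f$ ($j{\left(f \right)} = 6 f + f = 7 f$)
$y{\left(X,p \right)} = 784$ ($y{\left(X,p \right)} = \left(7 \cdot 4\right)^{2} = 28^{2} = 784$)
$\left(9559 - 5\right) \left(y{\left(60,102 \right)} + 6520\right) = \left(9559 - 5\right) \left(784 + 6520\right) = 9554 \cdot 7304 = 69782416$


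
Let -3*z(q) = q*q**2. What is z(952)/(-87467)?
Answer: 862801408/262401 ≈ 3288.1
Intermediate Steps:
z(q) = -q**3/3 (z(q) = -q*q**2/3 = -q**3/3)
z(952)/(-87467) = -1/3*952**3/(-87467) = -1/3*862801408*(-1/87467) = -862801408/3*(-1/87467) = 862801408/262401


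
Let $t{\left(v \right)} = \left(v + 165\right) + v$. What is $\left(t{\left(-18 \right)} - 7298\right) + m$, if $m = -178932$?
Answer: $-186101$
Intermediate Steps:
$t{\left(v \right)} = 165 + 2 v$ ($t{\left(v \right)} = \left(165 + v\right) + v = 165 + 2 v$)
$\left(t{\left(-18 \right)} - 7298\right) + m = \left(\left(165 + 2 \left(-18\right)\right) - 7298\right) - 178932 = \left(\left(165 - 36\right) - 7298\right) - 178932 = \left(129 - 7298\right) - 178932 = -7169 - 178932 = -186101$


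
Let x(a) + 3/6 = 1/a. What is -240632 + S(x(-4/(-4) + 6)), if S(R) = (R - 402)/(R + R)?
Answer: -2400687/10 ≈ -2.4007e+5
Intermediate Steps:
x(a) = -½ + 1/a
S(R) = (-402 + R)/(2*R) (S(R) = (-402 + R)/((2*R)) = (-402 + R)*(1/(2*R)) = (-402 + R)/(2*R))
-240632 + S(x(-4/(-4) + 6)) = -240632 + (-402 + (2 - (-4/(-4) + 6))/(2*(-4/(-4) + 6)))/(2*(((2 - (-4/(-4) + 6))/(2*(-4/(-4) + 6))))) = -240632 + (-402 + (2 - (-4*(-¼) + 6))/(2*(-4*(-¼) + 6)))/(2*(((2 - (-4*(-¼) + 6))/(2*(-4*(-¼) + 6))))) = -240632 + (-402 + (2 - (1 + 6))/(2*(1 + 6)))/(2*(((2 - (1 + 6))/(2*(1 + 6))))) = -240632 + (-402 + (½)*(2 - 1*7)/7)/(2*(((½)*(2 - 1*7)/7))) = -240632 + (-402 + (½)*(⅐)*(2 - 7))/(2*(((½)*(⅐)*(2 - 7)))) = -240632 + (-402 + (½)*(⅐)*(-5))/(2*(((½)*(⅐)*(-5)))) = -240632 + (-402 - 5/14)/(2*(-5/14)) = -240632 + (½)*(-14/5)*(-5633/14) = -240632 + 5633/10 = -2400687/10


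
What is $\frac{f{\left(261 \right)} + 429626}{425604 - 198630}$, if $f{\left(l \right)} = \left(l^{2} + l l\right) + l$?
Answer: $\frac{566129}{226974} \approx 2.4942$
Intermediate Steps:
$f{\left(l \right)} = l + 2 l^{2}$ ($f{\left(l \right)} = \left(l^{2} + l^{2}\right) + l = 2 l^{2} + l = l + 2 l^{2}$)
$\frac{f{\left(261 \right)} + 429626}{425604 - 198630} = \frac{261 \left(1 + 2 \cdot 261\right) + 429626}{425604 - 198630} = \frac{261 \left(1 + 522\right) + 429626}{425604 - 198630} = \frac{261 \cdot 523 + 429626}{226974} = \left(136503 + 429626\right) \frac{1}{226974} = 566129 \cdot \frac{1}{226974} = \frac{566129}{226974}$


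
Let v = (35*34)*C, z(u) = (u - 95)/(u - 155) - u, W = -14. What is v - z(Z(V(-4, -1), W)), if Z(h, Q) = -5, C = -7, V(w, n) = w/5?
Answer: -66685/8 ≈ -8335.6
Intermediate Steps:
V(w, n) = w/5 (V(w, n) = w*(⅕) = w/5)
z(u) = -u + (-95 + u)/(-155 + u) (z(u) = (-95 + u)/(-155 + u) - u = -u + (-95 + u)/(-155 + u))
v = -8330 (v = (35*34)*(-7) = 1190*(-7) = -8330)
v - z(Z(V(-4, -1), W)) = -8330 - (-95 - 1*(-5)² + 156*(-5))/(-155 - 5) = -8330 - (-95 - 1*25 - 780)/(-160) = -8330 - (-1)*(-95 - 25 - 780)/160 = -8330 - (-1)*(-900)/160 = -8330 - 1*45/8 = -8330 - 45/8 = -66685/8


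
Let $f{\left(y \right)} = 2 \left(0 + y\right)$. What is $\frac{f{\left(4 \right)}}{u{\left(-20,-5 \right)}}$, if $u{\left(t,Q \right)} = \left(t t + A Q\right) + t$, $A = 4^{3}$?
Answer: $\frac{2}{15} \approx 0.13333$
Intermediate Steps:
$A = 64$
$u{\left(t,Q \right)} = t + t^{2} + 64 Q$ ($u{\left(t,Q \right)} = \left(t t + 64 Q\right) + t = \left(t^{2} + 64 Q\right) + t = t + t^{2} + 64 Q$)
$f{\left(y \right)} = 2 y$
$\frac{f{\left(4 \right)}}{u{\left(-20,-5 \right)}} = \frac{2 \cdot 4}{-20 + \left(-20\right)^{2} + 64 \left(-5\right)} = \frac{1}{-20 + 400 - 320} \cdot 8 = \frac{1}{60} \cdot 8 = \frac{2}{15}$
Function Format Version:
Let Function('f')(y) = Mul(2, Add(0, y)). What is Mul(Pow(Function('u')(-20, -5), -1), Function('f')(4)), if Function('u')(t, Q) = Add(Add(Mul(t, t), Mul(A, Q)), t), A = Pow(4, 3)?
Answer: Rational(2, 15) ≈ 0.13333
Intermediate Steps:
A = 64
Function('u')(t, Q) = Add(t, Pow(t, 2), Mul(64, Q)) (Function('u')(t, Q) = Add(Add(Mul(t, t), Mul(64, Q)), t) = Add(Add(Pow(t, 2), Mul(64, Q)), t) = Add(t, Pow(t, 2), Mul(64, Q)))
Function('f')(y) = Mul(2, y)
Mul(Pow(Function('u')(-20, -5), -1), Function('f')(4)) = Mul(Pow(Add(-20, Pow(-20, 2), Mul(64, -5)), -1), Mul(2, 4)) = Mul(Pow(Add(-20, 400, -320), -1), 8) = Mul(Pow(60, -1), 8) = Mul(Rational(1, 60), 8) = Rational(2, 15)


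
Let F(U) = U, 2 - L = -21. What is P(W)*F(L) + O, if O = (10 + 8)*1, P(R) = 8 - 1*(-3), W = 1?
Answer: 271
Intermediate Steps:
L = 23 (L = 2 - 1*(-21) = 2 + 21 = 23)
P(R) = 11 (P(R) = 8 + 3 = 11)
O = 18 (O = 18*1 = 18)
P(W)*F(L) + O = 11*23 + 18 = 253 + 18 = 271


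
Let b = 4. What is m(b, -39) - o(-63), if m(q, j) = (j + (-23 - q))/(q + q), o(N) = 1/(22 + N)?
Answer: -1349/164 ≈ -8.2256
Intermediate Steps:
m(q, j) = (-23 + j - q)/(2*q) (m(q, j) = (-23 + j - q)/((2*q)) = (-23 + j - q)*(1/(2*q)) = (-23 + j - q)/(2*q))
m(b, -39) - o(-63) = (½)*(-23 - 39 - 1*4)/4 - 1/(22 - 63) = (½)*(¼)*(-23 - 39 - 4) - 1/(-41) = (½)*(¼)*(-66) - 1*(-1/41) = -33/4 + 1/41 = -1349/164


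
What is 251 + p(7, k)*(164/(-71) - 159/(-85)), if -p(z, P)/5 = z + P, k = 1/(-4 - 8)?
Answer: 3855517/14484 ≈ 266.19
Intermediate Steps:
k = -1/12 (k = 1/(-12) = -1/12 ≈ -0.083333)
p(z, P) = -5*P - 5*z (p(z, P) = -5*(z + P) = -5*(P + z) = -5*P - 5*z)
251 + p(7, k)*(164/(-71) - 159/(-85)) = 251 + (-5*(-1/12) - 5*7)*(164/(-71) - 159/(-85)) = 251 + (5/12 - 35)*(164*(-1/71) - 159*(-1/85)) = 251 - 415*(-164/71 + 159/85)/12 = 251 - 415/12*(-2651/6035) = 251 + 220033/14484 = 3855517/14484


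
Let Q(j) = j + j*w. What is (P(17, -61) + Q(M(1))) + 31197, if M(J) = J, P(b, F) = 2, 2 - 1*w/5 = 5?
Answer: 31185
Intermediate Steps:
w = -15 (w = 10 - 5*5 = 10 - 25 = -15)
Q(j) = -14*j (Q(j) = j + j*(-15) = j - 15*j = -14*j)
(P(17, -61) + Q(M(1))) + 31197 = (2 - 14*1) + 31197 = (2 - 14) + 31197 = -12 + 31197 = 31185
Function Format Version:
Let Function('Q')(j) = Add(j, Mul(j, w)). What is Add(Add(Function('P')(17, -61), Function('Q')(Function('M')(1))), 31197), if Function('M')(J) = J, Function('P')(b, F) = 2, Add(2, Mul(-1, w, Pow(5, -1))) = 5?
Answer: 31185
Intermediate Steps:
w = -15 (w = Add(10, Mul(-5, 5)) = Add(10, -25) = -15)
Function('Q')(j) = Mul(-14, j) (Function('Q')(j) = Add(j, Mul(j, -15)) = Add(j, Mul(-15, j)) = Mul(-14, j))
Add(Add(Function('P')(17, -61), Function('Q')(Function('M')(1))), 31197) = Add(Add(2, Mul(-14, 1)), 31197) = Add(Add(2, -14), 31197) = Add(-12, 31197) = 31185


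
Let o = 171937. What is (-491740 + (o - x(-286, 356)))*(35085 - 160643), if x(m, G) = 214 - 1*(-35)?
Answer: 40185089016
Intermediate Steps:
x(m, G) = 249 (x(m, G) = 214 + 35 = 249)
(-491740 + (o - x(-286, 356)))*(35085 - 160643) = (-491740 + (171937 - 1*249))*(35085 - 160643) = (-491740 + (171937 - 249))*(-125558) = (-491740 + 171688)*(-125558) = -320052*(-125558) = 40185089016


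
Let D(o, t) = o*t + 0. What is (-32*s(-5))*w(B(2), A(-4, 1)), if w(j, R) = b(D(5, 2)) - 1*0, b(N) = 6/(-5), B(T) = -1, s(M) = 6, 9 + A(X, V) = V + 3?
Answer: 1152/5 ≈ 230.40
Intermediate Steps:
A(X, V) = -6 + V (A(X, V) = -9 + (V + 3) = -9 + (3 + V) = -6 + V)
D(o, t) = o*t
b(N) = -6/5 (b(N) = 6*(-1/5) = -6/5)
w(j, R) = -6/5 (w(j, R) = -6/5 - 1*0 = -6/5 + 0 = -6/5)
(-32*s(-5))*w(B(2), A(-4, 1)) = -32*6*(-6/5) = -192*(-6/5) = 1152/5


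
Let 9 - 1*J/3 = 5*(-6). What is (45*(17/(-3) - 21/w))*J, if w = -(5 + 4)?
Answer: -17550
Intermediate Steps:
J = 117 (J = 27 - 15*(-6) = 27 - 3*(-30) = 27 + 90 = 117)
w = -9 (w = -1*9 = -9)
(45*(17/(-3) - 21/w))*J = (45*(17/(-3) - 21/(-9)))*117 = (45*(17*(-⅓) - 21*(-⅑)))*117 = (45*(-17/3 + 7/3))*117 = (45*(-10/3))*117 = -150*117 = -17550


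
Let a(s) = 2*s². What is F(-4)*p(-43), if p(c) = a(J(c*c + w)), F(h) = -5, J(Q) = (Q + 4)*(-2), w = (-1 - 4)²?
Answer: -141075360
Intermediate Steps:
w = 25 (w = (-5)² = 25)
J(Q) = -8 - 2*Q (J(Q) = (4 + Q)*(-2) = -8 - 2*Q)
p(c) = 2*(-58 - 2*c²)² (p(c) = 2*(-8 - 2*(c*c + 25))² = 2*(-8 - 2*(c² + 25))² = 2*(-8 - 2*(25 + c²))² = 2*(-8 + (-50 - 2*c²))² = 2*(-58 - 2*c²)²)
F(-4)*p(-43) = -40*(29 + (-43)²)² = -40*(29 + 1849)² = -40*1878² = -40*3526884 = -5*28215072 = -141075360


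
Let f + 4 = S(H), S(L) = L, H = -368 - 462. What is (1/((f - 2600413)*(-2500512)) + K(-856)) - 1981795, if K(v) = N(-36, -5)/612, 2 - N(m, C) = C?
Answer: -657414740218522292725/331726916261664 ≈ -1.9818e+6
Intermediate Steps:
N(m, C) = 2 - C
H = -830
f = -834 (f = -4 - 830 = -834)
K(v) = 7/612 (K(v) = (2 - 1*(-5))/612 = (2 + 5)*(1/612) = 7*(1/612) = 7/612)
(1/((f - 2600413)*(-2500512)) + K(-856)) - 1981795 = (1/(-834 - 2600413*(-2500512)) + 7/612) - 1981795 = (-1/2500512/(-2601247) + 7/612) - 1981795 = (-1/2601247*(-1/2500512) + 7/612) - 1981795 = (1/6504449338464 + 7/612) - 1981795 = 3794262114155/331726916261664 - 1981795 = -657414740218522292725/331726916261664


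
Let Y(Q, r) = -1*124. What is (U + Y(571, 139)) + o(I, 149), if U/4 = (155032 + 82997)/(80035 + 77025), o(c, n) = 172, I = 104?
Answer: 2122749/39265 ≈ 54.062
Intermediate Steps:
Y(Q, r) = -124
U = 238029/39265 (U = 4*((155032 + 82997)/(80035 + 77025)) = 4*(238029/157060) = 238029/39265 ≈ 6.0621)
(U + Y(571, 139)) + o(I, 149) = (238029/39265 - 124) + 172 = -4630831/39265 + 172 = 2122749/39265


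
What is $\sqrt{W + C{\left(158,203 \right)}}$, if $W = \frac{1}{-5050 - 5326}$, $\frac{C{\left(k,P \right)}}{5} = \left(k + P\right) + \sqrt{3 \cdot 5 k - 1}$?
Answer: $\frac{\sqrt{48582193326 + 134576720 \sqrt{2369}}}{5188} \approx 45.259$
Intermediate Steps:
$C{\left(k,P \right)} = 5 P + 5 k + 5 \sqrt{-1 + 15 k}$ ($C{\left(k,P \right)} = 5 \left(\left(k + P\right) + \sqrt{3 \cdot 5 k - 1}\right) = 5 \left(\left(P + k\right) + \sqrt{15 k - 1}\right) = 5 \left(\left(P + k\right) + \sqrt{-1 + 15 k}\right) = 5 \left(P + k + \sqrt{-1 + 15 k}\right) = 5 P + 5 k + 5 \sqrt{-1 + 15 k}$)
$W = - \frac{1}{10376}$ ($W = \frac{1}{-10376} = - \frac{1}{10376} \approx -9.6376 \cdot 10^{-5}$)
$\sqrt{W + C{\left(158,203 \right)}} = \sqrt{- \frac{1}{10376} + \left(5 \cdot 203 + 5 \cdot 158 + 5 \sqrt{-1 + 15 \cdot 158}\right)} = \sqrt{- \frac{1}{10376} + \left(1015 + 790 + 5 \sqrt{-1 + 2370}\right)} = \sqrt{- \frac{1}{10376} + \left(1015 + 790 + 5 \sqrt{2369}\right)} = \sqrt{- \frac{1}{10376} + \left(1805 + 5 \sqrt{2369}\right)} = \sqrt{\frac{18728679}{10376} + 5 \sqrt{2369}}$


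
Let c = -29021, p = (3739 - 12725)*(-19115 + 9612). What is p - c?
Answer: 85422979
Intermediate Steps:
p = 85393958 (p = -8986*(-9503) = 85393958)
p - c = 85393958 - 1*(-29021) = 85393958 + 29021 = 85422979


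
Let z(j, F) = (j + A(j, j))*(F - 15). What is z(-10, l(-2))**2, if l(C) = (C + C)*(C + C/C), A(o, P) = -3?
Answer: 20449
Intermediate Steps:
l(C) = 2*C*(1 + C) (l(C) = (2*C)*(C + 1) = (2*C)*(1 + C) = 2*C*(1 + C))
z(j, F) = (-15 + F)*(-3 + j) (z(j, F) = (j - 3)*(F - 15) = (-3 + j)*(-15 + F) = (-15 + F)*(-3 + j))
z(-10, l(-2))**2 = (45 - 15*(-10) - 6*(-2)*(1 - 2) + (2*(-2)*(1 - 2))*(-10))**2 = (45 + 150 - 6*(-2)*(-1) + (2*(-2)*(-1))*(-10))**2 = (45 + 150 - 3*4 + 4*(-10))**2 = (45 + 150 - 12 - 40)**2 = 143**2 = 20449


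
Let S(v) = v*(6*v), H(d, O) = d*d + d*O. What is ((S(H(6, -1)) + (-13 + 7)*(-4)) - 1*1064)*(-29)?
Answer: -126440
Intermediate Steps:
H(d, O) = d**2 + O*d
S(v) = 6*v**2
((S(H(6, -1)) + (-13 + 7)*(-4)) - 1*1064)*(-29) = ((6*(6*(-1 + 6))**2 + (-13 + 7)*(-4)) - 1*1064)*(-29) = ((6*(6*5)**2 - 6*(-4)) - 1064)*(-29) = ((6*30**2 + 24) - 1064)*(-29) = ((6*900 + 24) - 1064)*(-29) = ((5400 + 24) - 1064)*(-29) = (5424 - 1064)*(-29) = 4360*(-29) = -126440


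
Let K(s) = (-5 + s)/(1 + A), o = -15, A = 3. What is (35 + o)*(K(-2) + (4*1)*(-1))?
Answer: -115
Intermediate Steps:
K(s) = -5/4 + s/4 (K(s) = (-5 + s)/(1 + 3) = (-5 + s)/4 = (-5 + s)*(¼) = -5/4 + s/4)
(35 + o)*(K(-2) + (4*1)*(-1)) = (35 - 15)*((-5/4 + (¼)*(-2)) + (4*1)*(-1)) = 20*((-5/4 - ½) + 4*(-1)) = 20*(-7/4 - 4) = 20*(-23/4) = -115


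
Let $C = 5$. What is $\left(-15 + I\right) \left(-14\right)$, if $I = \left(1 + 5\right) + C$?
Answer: $56$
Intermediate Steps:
$I = 11$ ($I = \left(1 + 5\right) + 5 = 6 + 5 = 11$)
$\left(-15 + I\right) \left(-14\right) = \left(-15 + 11\right) \left(-14\right) = \left(-4\right) \left(-14\right) = 56$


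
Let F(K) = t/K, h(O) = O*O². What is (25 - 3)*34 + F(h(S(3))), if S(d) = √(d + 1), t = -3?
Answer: 5981/8 ≈ 747.63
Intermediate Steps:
S(d) = √(1 + d)
h(O) = O³
F(K) = -3/K
(25 - 3)*34 + F(h(S(3))) = (25 - 3)*34 - 3/(1 + 3)^(3/2) = 22*34 - 3/((√4)³) = 748 - 3/(2³) = 748 - 3/8 = 5981/8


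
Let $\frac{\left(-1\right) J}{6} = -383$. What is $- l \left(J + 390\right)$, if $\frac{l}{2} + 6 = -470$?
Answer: $2558976$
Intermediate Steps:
$l = -952$ ($l = -12 + 2 \left(-470\right) = -12 - 940 = -952$)
$J = 2298$ ($J = \left(-6\right) \left(-383\right) = 2298$)
$- l \left(J + 390\right) = - \left(-952\right) \left(2298 + 390\right) = - \left(-952\right) 2688 = \left(-1\right) \left(-2558976\right) = 2558976$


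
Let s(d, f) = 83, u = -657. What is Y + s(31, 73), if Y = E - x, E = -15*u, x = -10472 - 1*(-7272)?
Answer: 13138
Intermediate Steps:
x = -3200 (x = -10472 + 7272 = -3200)
E = 9855 (E = -15*(-657) = 9855)
Y = 13055 (Y = 9855 - 1*(-3200) = 9855 + 3200 = 13055)
Y + s(31, 73) = 13055 + 83 = 13138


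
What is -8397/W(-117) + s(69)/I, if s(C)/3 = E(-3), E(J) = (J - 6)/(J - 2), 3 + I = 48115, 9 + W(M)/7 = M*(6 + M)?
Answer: -112084971/1214106320 ≈ -0.092319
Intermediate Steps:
W(M) = -63 + 7*M*(6 + M) (W(M) = -63 + 7*(M*(6 + M)) = -63 + 7*M*(6 + M))
I = 48112 (I = -3 + 48115 = 48112)
E(J) = (-6 + J)/(-2 + J)
s(C) = 27/5 (s(C) = 3*((-6 - 3)/(-2 - 3)) = 3*(-9/(-5)) = 3*(-⅕*(-9)) = 3*(9/5) = 27/5)
-8397/W(-117) + s(69)/I = -8397/(-63 + 7*(-117)² + 42*(-117)) + (27/5)/48112 = -8397/(-63 + 7*13689 - 4914) + (27/5)*(1/48112) = -8397/(-63 + 95823 - 4914) + 27/240560 = -8397/90846 + 27/240560 = -8397*1/90846 + 27/240560 = -933/10094 + 27/240560 = -112084971/1214106320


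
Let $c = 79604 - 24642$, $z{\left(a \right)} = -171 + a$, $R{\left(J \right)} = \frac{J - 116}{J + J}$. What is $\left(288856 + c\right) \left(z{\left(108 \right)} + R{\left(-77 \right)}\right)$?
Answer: $- \frac{1634682681}{77} \approx -2.123 \cdot 10^{7}$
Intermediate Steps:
$R{\left(J \right)} = \frac{-116 + J}{2 J}$
$c = 54962$ ($c = 79604 - 24642 = 54962$)
$\left(288856 + c\right) \left(z{\left(108 \right)} + R{\left(-77 \right)}\right) = \left(288856 + 54962\right) \left(\left(-171 + 108\right) + \frac{-116 - 77}{2 \left(-77\right)}\right) = 343818 \left(-63 + \frac{1}{2} \left(- \frac{1}{77}\right) \left(-193\right)\right) = 343818 \left(-63 + \frac{193}{154}\right) = 343818 \left(- \frac{9509}{154}\right) = - \frac{1634682681}{77}$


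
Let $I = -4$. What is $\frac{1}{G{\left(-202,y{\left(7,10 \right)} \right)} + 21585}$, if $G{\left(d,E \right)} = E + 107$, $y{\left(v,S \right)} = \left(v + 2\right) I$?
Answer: $\frac{1}{21656} \approx 4.6177 \cdot 10^{-5}$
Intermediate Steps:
$y{\left(v,S \right)} = -8 - 4 v$ ($y{\left(v,S \right)} = \left(v + 2\right) \left(-4\right) = \left(2 + v\right) \left(-4\right) = -8 - 4 v$)
$G{\left(d,E \right)} = 107 + E$
$\frac{1}{G{\left(-202,y{\left(7,10 \right)} \right)} + 21585} = \frac{1}{\left(107 - 36\right) + 21585} = \frac{1}{71 + 21585} = \frac{1}{21656}$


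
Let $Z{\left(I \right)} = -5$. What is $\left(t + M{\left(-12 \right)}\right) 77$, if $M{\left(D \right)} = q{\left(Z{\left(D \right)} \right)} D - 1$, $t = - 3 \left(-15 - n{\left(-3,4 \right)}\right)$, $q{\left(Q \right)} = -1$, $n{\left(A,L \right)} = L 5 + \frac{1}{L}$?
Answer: $\frac{35959}{4} \approx 8989.8$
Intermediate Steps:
$n{\left(A,L \right)} = \frac{1}{L} + 5 L$ ($n{\left(A,L \right)} = 5 L + \frac{1}{L} = \frac{1}{L} + 5 L$)
$t = \frac{423}{4}$ ($t = - 3 \left(-15 - \left(\frac{1}{4} + 5 \cdot 4\right)\right) = - 3 \left(-15 - \left(\frac{1}{4} + 20\right)\right) = - 3 \left(-15 - \frac{81}{4}\right) = \left(-3\right) \left(- \frac{141}{4}\right) = \frac{423}{4} \approx 105.75$)
$M{\left(D \right)} = -1 - D$ ($M{\left(D \right)} = - D - 1 = -1 - D$)
$\left(t + M{\left(-12 \right)}\right) 77 = \left(\frac{423}{4} - -11\right) 77 = \left(\frac{423}{4} + \left(-1 + 12\right)\right) 77 = \left(\frac{423}{4} + 11\right) 77 = \frac{467}{4} \cdot 77 = \frac{35959}{4}$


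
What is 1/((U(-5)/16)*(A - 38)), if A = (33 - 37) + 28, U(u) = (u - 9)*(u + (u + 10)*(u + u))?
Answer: -4/2695 ≈ -0.0014842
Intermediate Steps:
U(u) = (-9 + u)*(u + 2*u*(10 + u)) (U(u) = (-9 + u)*(u + (10 + u)*(2*u)) = (-9 + u)*(u + 2*u*(10 + u)))
A = 24 (A = -4 + 28 = 24)
1/((U(-5)/16)*(A - 38)) = 1/((-5*(-189 + 2*(-5)**2 + 3*(-5))/16)*(24 - 38)) = 1/((-5*(-189 + 2*25 - 15)*(1/16))*(-14)) = 1/((-5*(-189 + 50 - 15)*(1/16))*(-14)) = 1/((-5*(-154)*(1/16))*(-14)) = 1/((770*(1/16))*(-14)) = 1/((385/8)*(-14)) = 1/(-2695/4) = -4/2695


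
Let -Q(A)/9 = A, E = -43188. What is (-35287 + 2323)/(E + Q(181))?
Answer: 10988/14939 ≈ 0.73552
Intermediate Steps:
Q(A) = -9*A
(-35287 + 2323)/(E + Q(181)) = (-35287 + 2323)/(-43188 - 9*181) = -32964/(-43188 - 1629) = -32964/(-44817) = -32964*(-1/44817) = 10988/14939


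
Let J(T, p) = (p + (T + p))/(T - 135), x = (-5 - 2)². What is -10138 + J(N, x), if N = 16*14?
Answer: -901960/89 ≈ -10134.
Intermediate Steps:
N = 224
x = 49 (x = (-7)² = 49)
J(T, p) = (T + 2*p)/(-135 + T)
-10138 + J(N, x) = -10138 + (224 + 2*49)/(-135 + 224) = -10138 + (224 + 98)/89 = -10138 + (1/89)*322 = -10138 + 322/89 = -901960/89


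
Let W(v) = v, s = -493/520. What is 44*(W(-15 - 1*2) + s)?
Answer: -102663/130 ≈ -789.71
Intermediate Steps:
s = -493/520 (s = -493*1/520 = -493/520 ≈ -0.94808)
44*(W(-15 - 1*2) + s) = 44*((-15 - 1*2) - 493/520) = 44*((-15 - 2) - 493/520) = 44*(-17 - 493/520) = 44*(-9333/520) = -102663/130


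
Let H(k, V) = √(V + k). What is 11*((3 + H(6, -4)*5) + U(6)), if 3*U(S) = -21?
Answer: -44 + 55*√2 ≈ 33.782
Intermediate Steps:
U(S) = -7 (U(S) = (⅓)*(-21) = -7)
11*((3 + H(6, -4)*5) + U(6)) = 11*((3 + √(-4 + 6)*5) - 7) = 11*((3 + √2*5) - 7) = 11*((3 + 5*√2) - 7) = 11*(-4 + 5*√2) = -44 + 55*√2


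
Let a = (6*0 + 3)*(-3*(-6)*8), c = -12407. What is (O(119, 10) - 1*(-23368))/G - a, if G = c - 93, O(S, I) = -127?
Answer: -5423241/12500 ≈ -433.86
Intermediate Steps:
G = -12500 (G = -12407 - 93 = -12500)
a = 432 (a = (0 + 3)*(18*8) = 3*144 = 432)
(O(119, 10) - 1*(-23368))/G - a = (-127 - 1*(-23368))/(-12500) - 1*432 = (-127 + 23368)*(-1/12500) - 432 = 23241*(-1/12500) - 432 = -23241/12500 - 432 = -5423241/12500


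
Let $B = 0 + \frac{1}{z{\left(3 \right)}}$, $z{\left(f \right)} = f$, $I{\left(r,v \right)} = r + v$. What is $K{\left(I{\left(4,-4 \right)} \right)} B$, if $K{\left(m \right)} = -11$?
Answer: $- \frac{11}{3} \approx -3.6667$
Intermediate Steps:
$B = \frac{1}{3}$ ($B = 0 + \frac{1}{3} = \frac{1}{3} \approx 0.33333$)
$K{\left(I{\left(4,-4 \right)} \right)} B = \left(-11\right) \frac{1}{3} = - \frac{11}{3}$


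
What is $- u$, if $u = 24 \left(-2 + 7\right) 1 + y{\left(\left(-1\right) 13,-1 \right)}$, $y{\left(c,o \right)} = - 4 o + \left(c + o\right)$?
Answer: $-110$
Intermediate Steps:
$y{\left(c,o \right)} = c - 3 o$
$u = 110$ ($u = 24 \left(-2 + 7\right) 1 - 10 = 24 \cdot 5 \cdot 1 + \left(-13 + 3\right) = 24 \cdot 5 - 10 = 120 - 10 = 110$)
$- u = \left(-1\right) 110 = -110$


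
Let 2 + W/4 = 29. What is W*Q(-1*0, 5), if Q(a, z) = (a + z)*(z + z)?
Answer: 5400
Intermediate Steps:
Q(a, z) = 2*z*(a + z) (Q(a, z) = (a + z)*(2*z) = 2*z*(a + z))
W = 108 (W = -8 + 4*29 = -8 + 116 = 108)
W*Q(-1*0, 5) = 108*(2*5*(-1*0 + 5)) = 108*(2*5*(0 + 5)) = 108*(2*5*5) = 108*50 = 5400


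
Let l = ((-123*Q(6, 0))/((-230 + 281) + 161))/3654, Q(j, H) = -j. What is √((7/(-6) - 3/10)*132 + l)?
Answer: I*√2241026700185/107590 ≈ 13.914*I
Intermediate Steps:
l = 41/43036 (l = ((-(-123)*6)/((-230 + 281) + 161))/3654 = ((-123*(-6))/(51 + 161))*(1/3654) = (738/212)*(1/3654) = (738*(1/212))*(1/3654) = (369/106)*(1/3654) = 41/43036 ≈ 0.00095269)
√((7/(-6) - 3/10)*132 + l) = √((7/(-6) - 3/10)*132 + 41/43036) = √((7*(-⅙) - 3*⅒)*132 + 41/43036) = √((-7/6 - 3/10)*132 + 41/43036) = √(-22/15*132 + 41/43036) = √(-968/5 + 41/43036) = √(-41658643/215180) = I*√2241026700185/107590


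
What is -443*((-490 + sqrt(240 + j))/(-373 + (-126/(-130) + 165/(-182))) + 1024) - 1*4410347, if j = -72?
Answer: -1650900678867/339373 + 806260*sqrt(42)/339373 ≈ -4.8645e+6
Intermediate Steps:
-443*((-490 + sqrt(240 + j))/(-373 + (-126/(-130) + 165/(-182))) + 1024) - 1*4410347 = -443*((-490 + sqrt(240 - 72))/(-373 + (-126/(-130) + 165/(-182))) + 1024) - 1*4410347 = -443*((-490 + sqrt(168))/(-373 + (-126*(-1/130) + 165*(-1/182))) + 1024) - 4410347 = -443*((-490 + 2*sqrt(42))/(-373 + (63/65 - 165/182)) + 1024) - 4410347 = -443*((-490 + 2*sqrt(42))/(-373 + 57/910) + 1024) - 4410347 = -443*((-490 + 2*sqrt(42))/(-339373/910) + 1024) - 4410347 = -443*((-490 + 2*sqrt(42))*(-910/339373) + 1024) - 4410347 = -443*((445900/339373 - 1820*sqrt(42)/339373) + 1024) - 4410347 = -443*(347963852/339373 - 1820*sqrt(42)/339373) - 4410347 = (-154147986436/339373 + 806260*sqrt(42)/339373) - 4410347 = -1650900678867/339373 + 806260*sqrt(42)/339373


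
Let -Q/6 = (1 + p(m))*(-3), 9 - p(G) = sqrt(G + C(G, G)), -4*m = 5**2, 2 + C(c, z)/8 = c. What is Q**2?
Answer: 8991 - 55080*I ≈ 8991.0 - 55080.0*I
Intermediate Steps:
C(c, z) = -16 + 8*c
m = -25/4 (m = -1/4*5**2 = -1/4*25 = -25/4 ≈ -6.2500)
p(G) = 9 - sqrt(-16 + 9*G) (p(G) = 9 - sqrt(G + (-16 + 8*G)) = 9 - sqrt(-16 + 9*G))
Q = 180 - 153*I (Q = -6*(1 + (9 - sqrt(-16 + 9*(-25/4))))*(-3) = -6*(1 + (9 - sqrt(-16 - 225/4)))*(-3) = -6*(1 + (9 - sqrt(-289/4)))*(-3) = -6*(1 + (9 - 17*I/2))*(-3) = -6*(10 - 17*I/2)*(-3) = -6*(-30 + 51*I/2) = 180 - 153*I ≈ 180.0 - 153.0*I)
Q**2 = (180 - 153*I)**2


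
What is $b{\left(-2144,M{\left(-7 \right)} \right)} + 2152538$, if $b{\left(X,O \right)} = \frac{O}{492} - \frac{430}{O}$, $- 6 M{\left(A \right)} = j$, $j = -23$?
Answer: $\frac{146141104417}{67896} \approx 2.1524 \cdot 10^{6}$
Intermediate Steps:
$M{\left(A \right)} = \frac{23}{6}$ ($M{\left(A \right)} = \left(- \frac{1}{6}\right) \left(-23\right) = \frac{23}{6}$)
$b{\left(X,O \right)} = - \frac{430}{O} + \frac{O}{492}$ ($b{\left(X,O \right)} = O \frac{1}{492} - \frac{430}{O} = \frac{O}{492} - \frac{430}{O} = - \frac{430}{O} + \frac{O}{492}$)
$b{\left(-2144,M{\left(-7 \right)} \right)} + 2152538 = \left(- \frac{430}{\frac{23}{6}} + \frac{1}{492} \cdot \frac{23}{6}\right) + 2152538 = \left(\left(-430\right) \frac{6}{23} + \frac{23}{2952}\right) + 2152538 = \left(- \frac{2580}{23} + \frac{23}{2952}\right) + 2152538 = - \frac{7615631}{67896} + 2152538 = \frac{146141104417}{67896}$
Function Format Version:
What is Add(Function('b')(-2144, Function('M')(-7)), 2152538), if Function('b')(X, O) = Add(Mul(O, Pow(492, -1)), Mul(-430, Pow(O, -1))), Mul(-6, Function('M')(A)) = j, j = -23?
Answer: Rational(146141104417, 67896) ≈ 2.1524e+6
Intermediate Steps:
Function('M')(A) = Rational(23, 6) (Function('M')(A) = Mul(Rational(-1, 6), -23) = Rational(23, 6))
Function('b')(X, O) = Add(Mul(-430, Pow(O, -1)), Mul(Rational(1, 492), O)) (Function('b')(X, O) = Add(Mul(O, Rational(1, 492)), Mul(-430, Pow(O, -1))) = Add(Mul(Rational(1, 492), O), Mul(-430, Pow(O, -1))) = Add(Mul(-430, Pow(O, -1)), Mul(Rational(1, 492), O)))
Add(Function('b')(-2144, Function('M')(-7)), 2152538) = Add(Add(Mul(-430, Pow(Rational(23, 6), -1)), Mul(Rational(1, 492), Rational(23, 6))), 2152538) = Add(Add(Mul(-430, Rational(6, 23)), Rational(23, 2952)), 2152538) = Add(Add(Rational(-2580, 23), Rational(23, 2952)), 2152538) = Add(Rational(-7615631, 67896), 2152538) = Rational(146141104417, 67896)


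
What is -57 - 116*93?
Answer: -10845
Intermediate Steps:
-57 - 116*93 = -57 - 10788 = -10845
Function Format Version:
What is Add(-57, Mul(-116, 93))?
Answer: -10845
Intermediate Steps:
Add(-57, Mul(-116, 93)) = Add(-57, -10788) = -10845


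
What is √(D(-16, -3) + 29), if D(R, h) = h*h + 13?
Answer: √51 ≈ 7.1414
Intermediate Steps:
D(R, h) = 13 + h² (D(R, h) = h² + 13 = 13 + h²)
√(D(-16, -3) + 29) = √((13 + (-3)²) + 29) = √((13 + 9) + 29) = √(22 + 29) = √51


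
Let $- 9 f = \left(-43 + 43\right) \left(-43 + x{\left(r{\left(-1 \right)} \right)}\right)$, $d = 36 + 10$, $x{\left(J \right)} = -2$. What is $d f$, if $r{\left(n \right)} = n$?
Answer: $0$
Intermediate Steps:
$d = 46$
$f = 0$ ($f = - \frac{\left(-43 + 43\right) \left(-43 - 2\right)}{9} = - \frac{0 \left(-45\right)}{9} = \left(- \frac{1}{9}\right) 0 = 0$)
$d f = 46 \cdot 0 = 0$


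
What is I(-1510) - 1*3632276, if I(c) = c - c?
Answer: -3632276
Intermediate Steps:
I(c) = 0
I(-1510) - 1*3632276 = 0 - 1*3632276 = 0 - 3632276 = -3632276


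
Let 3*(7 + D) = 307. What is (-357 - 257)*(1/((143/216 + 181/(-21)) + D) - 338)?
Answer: 27416746748/132113 ≈ 2.0753e+5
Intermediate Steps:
D = 286/3 (D = -7 + (⅓)*307 = -7 + 307/3 = 286/3 ≈ 95.333)
(-357 - 257)*(1/((143/216 + 181/(-21)) + D) - 338) = (-357 - 257)*(1/((143/216 + 181/(-21)) + 286/3) - 338) = -614*(1/((143*(1/216) + 181*(-1/21)) + 286/3) - 338) = -614*(1/((143/216 - 181/21) + 286/3) - 338) = -614*(1/(-12031/1512 + 286/3) - 338) = -614*(1/(132113/1512) - 338) = -614*(1512/132113 - 338) = -614*(-44652682/132113) = 27416746748/132113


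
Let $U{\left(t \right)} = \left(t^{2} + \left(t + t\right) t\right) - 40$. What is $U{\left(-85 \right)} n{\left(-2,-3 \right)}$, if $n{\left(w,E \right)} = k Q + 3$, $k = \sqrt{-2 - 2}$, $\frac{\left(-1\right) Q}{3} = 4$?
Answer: $64905 - 519240 i \approx 64905.0 - 5.1924 \cdot 10^{5} i$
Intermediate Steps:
$Q = -12$ ($Q = \left(-3\right) 4 = -12$)
$k = 2 i$ ($k = \sqrt{-4} = 2 i \approx 2.0 i$)
$U{\left(t \right)} = -40 + 3 t^{2}$ ($U{\left(t \right)} = \left(t^{2} + 2 t t\right) - 40 = \left(t^{2} + 2 t^{2}\right) - 40 = 3 t^{2} - 40 = -40 + 3 t^{2}$)
$n{\left(w,E \right)} = 3 - 24 i$ ($n{\left(w,E \right)} = 2 i \left(-12\right) + 3 = - 24 i + 3 = 3 - 24 i$)
$U{\left(-85 \right)} n{\left(-2,-3 \right)} = \left(-40 + 3 \left(-85\right)^{2}\right) \left(3 - 24 i\right) = \left(-40 + 3 \cdot 7225\right) \left(3 - 24 i\right) = \left(-40 + 21675\right) \left(3 - 24 i\right) = 21635 \left(3 - 24 i\right) = 64905 - 519240 i$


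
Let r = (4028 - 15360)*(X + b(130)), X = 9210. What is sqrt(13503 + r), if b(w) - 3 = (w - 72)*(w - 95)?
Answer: I*sqrt(127392173) ≈ 11287.0*I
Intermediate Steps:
b(w) = 3 + (-95 + w)*(-72 + w) (b(w) = 3 + (w - 72)*(w - 95) = 3 + (-72 + w)*(-95 + w) = 3 + (-95 + w)*(-72 + w))
r = -127405676 (r = (4028 - 15360)*(9210 + (6843 + 130**2 - 167*130)) = -11332*(9210 + (6843 + 16900 - 21710)) = -11332*(9210 + 2033) = -11332*11243 = -127405676)
sqrt(13503 + r) = sqrt(13503 - 127405676) = sqrt(-127392173) = I*sqrt(127392173)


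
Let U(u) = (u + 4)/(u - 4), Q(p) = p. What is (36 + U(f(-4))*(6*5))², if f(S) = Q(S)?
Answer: 1296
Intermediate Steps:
f(S) = S
U(u) = (4 + u)/(-4 + u)
(36 + U(f(-4))*(6*5))² = (36 + ((4 - 4)/(-4 - 4))*(6*5))² = (36 + (0/(-8))*30)² = (36 - ⅛*0*30)² = (36 + 0*30)² = (36 + 0)² = 36² = 1296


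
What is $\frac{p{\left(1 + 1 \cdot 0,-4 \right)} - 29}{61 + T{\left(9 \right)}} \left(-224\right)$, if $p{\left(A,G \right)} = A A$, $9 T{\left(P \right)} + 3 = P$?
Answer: $\frac{18816}{185} \approx 101.71$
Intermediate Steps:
$T{\left(P \right)} = - \frac{1}{3} + \frac{P}{9}$
$p{\left(A,G \right)} = A^{2}$
$\frac{p{\left(1 + 1 \cdot 0,-4 \right)} - 29}{61 + T{\left(9 \right)}} \left(-224\right) = \frac{\left(1 + 1 \cdot 0\right)^{2} - 29}{61 + \left(- \frac{1}{3} + \frac{1}{9} \cdot 9\right)} \left(-224\right) = \frac{\left(1 + 0\right)^{2} - 29}{61 + \left(- \frac{1}{3} + 1\right)} \left(-224\right) = \frac{1^{2} - 29}{61 + \frac{2}{3}} \left(-224\right) = \frac{1 - 29}{\frac{185}{3}} \left(-224\right) = \left(-28\right) \frac{3}{185} \left(-224\right) = \left(- \frac{84}{185}\right) \left(-224\right) = \frac{18816}{185}$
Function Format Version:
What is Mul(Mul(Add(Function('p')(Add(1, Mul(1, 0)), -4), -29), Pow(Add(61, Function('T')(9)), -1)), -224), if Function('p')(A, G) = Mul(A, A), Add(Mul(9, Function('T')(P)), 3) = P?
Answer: Rational(18816, 185) ≈ 101.71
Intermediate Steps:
Function('T')(P) = Add(Rational(-1, 3), Mul(Rational(1, 9), P))
Function('p')(A, G) = Pow(A, 2)
Mul(Mul(Add(Function('p')(Add(1, Mul(1, 0)), -4), -29), Pow(Add(61, Function('T')(9)), -1)), -224) = Mul(Mul(Add(Pow(Add(1, Mul(1, 0)), 2), -29), Pow(Add(61, Add(Rational(-1, 3), Mul(Rational(1, 9), 9))), -1)), -224) = Mul(Mul(Add(Pow(Add(1, 0), 2), -29), Pow(Add(61, Add(Rational(-1, 3), 1)), -1)), -224) = Mul(Mul(Add(Pow(1, 2), -29), Pow(Add(61, Rational(2, 3)), -1)), -224) = Mul(Mul(Add(1, -29), Pow(Rational(185, 3), -1)), -224) = Mul(Mul(-28, Rational(3, 185)), -224) = Mul(Rational(-84, 185), -224) = Rational(18816, 185)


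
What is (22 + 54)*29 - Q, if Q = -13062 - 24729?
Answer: 39995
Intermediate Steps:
Q = -37791
(22 + 54)*29 - Q = (22 + 54)*29 - 1*(-37791) = 76*29 + 37791 = 2204 + 37791 = 39995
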